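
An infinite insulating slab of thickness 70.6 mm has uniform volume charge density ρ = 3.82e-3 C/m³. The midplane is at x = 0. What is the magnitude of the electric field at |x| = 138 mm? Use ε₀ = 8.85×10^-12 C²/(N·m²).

E ≈ 1.52e7 N/C

The point |x| = 138 mm lies outside the slab (half-thickness 0.0353 m). A symmetric pillbox spanning the full slab encloses Q_enc = ρ·d·A.
Flux = 2EA ⇒ E = |ρ|d/(2ε₀), independent of distance outside.
E = (3.82e-3)(0.0706)/(2·8.85×10^-12) = 1.52×10^7 N/C.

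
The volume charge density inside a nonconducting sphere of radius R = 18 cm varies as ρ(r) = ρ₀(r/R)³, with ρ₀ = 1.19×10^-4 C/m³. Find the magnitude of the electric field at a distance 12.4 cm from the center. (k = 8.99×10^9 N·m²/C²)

Symmetry ⇒ E = E(r) r̂. Gaussian sphere of radius r = 12.4 cm (r < R).
Q_enc = ∫₀^r ρ(r')·4πr'² dr' = (4πρ₀/R³) ∫₀^r r'^5 dr' = 4πρ₀ r^6/(6·R³) = 1.554e-7 C.
By Gauss's law, ∮E·dA = E·4πr² = Q_enc/ε₀.
E = k|Q_enc|/r² = (8.99×10^9)(1.554×10^-7)/(0.124)² = 9.08e4 N/C.

|E| ≈ 9.08×10^4 N/C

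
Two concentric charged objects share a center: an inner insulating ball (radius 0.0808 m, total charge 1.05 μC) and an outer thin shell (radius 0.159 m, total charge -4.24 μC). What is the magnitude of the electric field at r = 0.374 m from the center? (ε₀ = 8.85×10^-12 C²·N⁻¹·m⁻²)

By spherical symmetry E is radial; choose a Gaussian sphere of radius r = 0.374 m (r > 0.159 m, enclosing both).
Q_enc = (1.05 μC) + (-4.24 μC) = -3.19e-6 C.
Applying ∮E·dA = Q_enc/ε₀ with Φ = E(4πr²):
E = |Q_enc|/(4πε₀r²) = (3.19×10^-6)/(4π·8.85×10^-12·(0.374)²) = 2.05×10^5 N/C.

2.05e5 V/m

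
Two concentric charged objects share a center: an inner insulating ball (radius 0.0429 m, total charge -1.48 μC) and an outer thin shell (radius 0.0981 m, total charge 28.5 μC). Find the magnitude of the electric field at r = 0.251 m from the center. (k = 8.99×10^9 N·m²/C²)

Use a concentric Gaussian sphere at r = 0.251 m (r > 0.0981 m, enclosing both).
Q_enc = (-1.48 μC) + (28.5 μC) = 2.702×10^-5 C.
By Gauss's law, ∮E·dA = E·4πr² = Q_enc/ε₀.
E = k|Q_enc|/r² = (8.99×10^9)(2.702e-5)/(0.251)² = 3.86×10^6 N/C.

E ≈ 3.86e6 V/m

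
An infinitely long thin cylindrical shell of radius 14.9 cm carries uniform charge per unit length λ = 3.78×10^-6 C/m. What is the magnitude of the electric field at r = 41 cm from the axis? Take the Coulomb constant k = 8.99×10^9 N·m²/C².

E = 1.66×10^5 N/C

By cylindrical symmetry E is radial; use a coaxial Gaussian cylinder of radius 41 cm and length L (r > 14.9 cm).
The full line charge is enclosed: λ_enc = 3.78e-6 C/m.
Applying ∮E·dA = Q_enc/ε₀ with the end caps contributing no flux:
E = 2k|λ_enc|/r = 2(8.99×10^9)(3.78×10^-6)/(0.41) = 1.66×10^5 N/C.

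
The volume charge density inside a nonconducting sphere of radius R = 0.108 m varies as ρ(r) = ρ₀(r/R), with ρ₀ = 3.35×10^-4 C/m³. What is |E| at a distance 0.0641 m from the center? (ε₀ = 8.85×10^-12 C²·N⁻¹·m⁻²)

Take a concentric spherical Gaussian surface of radius r = 0.0641 m (r < R).
Integrate the density: Q_enc = 4π ∫₀^r ρ₀(r'/R)^1 r'² dr' = 4πρ₀ r^4/(4·R) = 1.645×10^-7 C.
Since E is radial and uniform over the Gaussian sphere, Φ = E·4πr² = Q_enc/ε₀.
E = |Q_enc|/(4πε₀r²) = (1.645e-7)/(4π·8.85×10^-12·(0.0641)²) = 3.60e5 N/C.

|E| ≈ 3.60e5 N/C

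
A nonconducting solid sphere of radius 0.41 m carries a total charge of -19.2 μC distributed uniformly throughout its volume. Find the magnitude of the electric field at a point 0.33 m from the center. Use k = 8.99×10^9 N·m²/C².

Symmetry ⇒ E = E(r) r̂. Gaussian sphere of radius r = 0.33 m (r < R).
Only the charge within r is enclosed: Q_enc = Q·(r/R)³ = (-19.2 μC)·(0.33 m/0.41 m)³ = -1.001×10^-5 C.
Gauss's law: E·4πr² = Q_enc/ε₀.
E = k|Q_enc|/r² = (8.99×10^9)(1.001×10^-5)/(0.33)² = 8.26×10^5 N/C.

8.26×10^5 N/C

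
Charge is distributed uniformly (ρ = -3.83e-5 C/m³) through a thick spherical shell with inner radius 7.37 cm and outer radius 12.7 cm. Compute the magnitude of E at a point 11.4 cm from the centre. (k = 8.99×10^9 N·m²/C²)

By spherical symmetry E is radial; choose a Gaussian sphere of radius r = 11.4 cm (within the shell material, 7.37 cm < r < 12.7 cm).
Enclosed charge is the volume from a to r: Q_enc = (4π/3)ρ(r³ − a³) = -1.735×10^-7 C.
By Gauss's law, ∮E·dA = E·4πr² = Q_enc/ε₀.
E = k|Q_enc|/r² = (8.99×10^9)(1.735×10^-7)/(0.114)² = 1.20×10^5 N/C.

|E| = 1.20e5 N/C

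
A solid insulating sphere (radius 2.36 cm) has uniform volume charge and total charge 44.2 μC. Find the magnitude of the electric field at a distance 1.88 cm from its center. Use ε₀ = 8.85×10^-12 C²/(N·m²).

Symmetry ⇒ E = E(r) r̂. Gaussian sphere of radius r = 1.88 cm (r < R).
For a uniform sphere the enclosed fraction is (r/R)³, so Q_enc = (44.2 μC)(0.0188/0.0236)³ = 2.234×10^-5 C.
By Gauss's law, ∮E·dA = E·4πr² = Q_enc/ε₀.
E = |Q_enc|/(4πε₀r²) = (2.234e-5)/(4π·8.85×10^-12·(0.0188)²) = 5.68×10^8 N/C.

E = 5.68e8 V/m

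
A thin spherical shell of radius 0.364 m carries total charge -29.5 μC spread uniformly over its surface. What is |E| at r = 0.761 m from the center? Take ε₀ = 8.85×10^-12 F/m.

Symmetry ⇒ E = E(r) r̂. Gaussian sphere of radius r = 0.761 m (r > 0.364 m).
The entire shell is enclosed: Q_enc = -2.95×10^-5 C.
By Gauss's law, ∮E·dA = E·4πr² = Q_enc/ε₀.
E = |Q_enc|/(4πε₀r²) = (2.95e-5)/(4π·8.85×10^-12·(0.761)²) = 4.58e5 N/C.

E = 4.58×10^5 N/C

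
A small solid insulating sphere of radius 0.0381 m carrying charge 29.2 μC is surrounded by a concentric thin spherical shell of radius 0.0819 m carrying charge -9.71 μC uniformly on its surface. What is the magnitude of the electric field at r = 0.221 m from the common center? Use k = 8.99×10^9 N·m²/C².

|E| ≈ 3.59×10^6 N/C

Take a concentric spherical Gaussian surface of radius r = 0.221 m (r > 0.0819 m, enclosing both).
Q_enc = (29.2 μC) + (-9.71 μC) = 1.949×10^-5 C.
By Gauss's law, ∮E·dA = E·4πr² = Q_enc/ε₀.
E = k|Q_enc|/r² = (8.99×10^9)(1.949e-5)/(0.221)² = 3.59×10^6 N/C.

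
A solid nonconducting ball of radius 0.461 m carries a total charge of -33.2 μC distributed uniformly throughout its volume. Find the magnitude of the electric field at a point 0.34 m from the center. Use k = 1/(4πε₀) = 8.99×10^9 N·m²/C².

Symmetry ⇒ E = E(r) r̂. Gaussian sphere of radius r = 0.34 m (r < R).
For a uniform sphere the enclosed fraction is (r/R)³, so Q_enc = (-33.2 μC)(0.34/0.461)³ = -1.332e-5 C.
Applying ∮E·dA = Q_enc/ε₀ with Φ = E(4πr²):
E = k|Q_enc|/r² = (8.99×10^9)(1.332×10^-5)/(0.34)² = 1.04e6 N/C.

E ≈ 1.04e6 V/m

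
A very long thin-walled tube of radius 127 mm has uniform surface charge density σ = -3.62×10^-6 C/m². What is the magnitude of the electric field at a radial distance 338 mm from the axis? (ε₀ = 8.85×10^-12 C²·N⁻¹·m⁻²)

|E| ≈ 1.54×10^5 V/m

By cylindrical symmetry E is radial; use a coaxial Gaussian cylinder of radius 338 mm and length L (r > 127 mm).
The whole shell is enclosed: λ_enc = σ·2πR = (-3.62×10^-6)·2π·(0.127) = -2.889×10^-6 C/m.
By Gauss's law (flux through the curved wall only), E·2πrL = λ_enc L/ε₀.
E = |λ_enc|/(2πε₀r) = (2.889×10^-6)/(2π·8.85×10^-12·0.338) = 1.54×10^5 N/C.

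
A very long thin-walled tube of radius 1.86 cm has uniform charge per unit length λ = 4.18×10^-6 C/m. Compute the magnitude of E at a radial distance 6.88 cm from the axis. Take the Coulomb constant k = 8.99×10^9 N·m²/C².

Choose a coaxial cylinder of radius r = 6.88 cm (arbitrary length L) as the Gaussian surface (r > 1.86 cm).
The full line charge is enclosed: λ_enc = 4.18×10^-6 C/m.
Applying ∮E·dA = Q_enc/ε₀ with the end caps contributing no flux:
E = 2k|λ_enc|/r = 2(8.99×10^9)(4.18×10^-6)/(0.0688) = 1.09×10^6 N/C.

E = 1.09×10^6 N/C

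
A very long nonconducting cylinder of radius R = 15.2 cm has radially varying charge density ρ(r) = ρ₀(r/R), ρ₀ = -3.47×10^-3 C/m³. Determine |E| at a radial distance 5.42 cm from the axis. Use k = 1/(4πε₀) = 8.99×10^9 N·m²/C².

|E| ≈ 2.53e6 V/m

Coaxial Gaussian cylinder, radius r = 5.42 cm, length L (r < R).
Integrating ρ over the cross-section to radius r: λ_enc = (2πρ₀/R) ∫₀^r r'^2 dr' = 2πρ₀ r^3/(3·R) = -7.613×10^-6 C/m.
By Gauss's law (flux through the curved wall only), E·2πrL = λ_enc L/ε₀.
E = 2k|λ_enc|/r = 2(8.99×10^9)(7.613×10^-6)/(0.0542) = 2.53×10^6 N/C.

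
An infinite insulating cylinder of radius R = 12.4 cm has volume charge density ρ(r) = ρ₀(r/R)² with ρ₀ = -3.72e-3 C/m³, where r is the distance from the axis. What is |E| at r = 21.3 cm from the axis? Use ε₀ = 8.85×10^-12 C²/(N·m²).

By cylindrical symmetry E is radial; use a coaxial Gaussian cylinder of radius 21.3 cm and length L (r > R, full charge per length enclosed).
λ_enc = 2π ∫₀^R ρ₀(r'/R)^2 r' dr' = 2πρ₀R²/4 = -8.985×10^-5 C/m.
By Gauss's law (flux through the curved wall only), E·2πrL = λ_enc L/ε₀.
E = |λ_enc|/(2πε₀r) = (8.985×10^-5)/(2π·8.85×10^-12·0.213) = 7.59×10^6 N/C.

|E| ≈ 7.59e6 N/C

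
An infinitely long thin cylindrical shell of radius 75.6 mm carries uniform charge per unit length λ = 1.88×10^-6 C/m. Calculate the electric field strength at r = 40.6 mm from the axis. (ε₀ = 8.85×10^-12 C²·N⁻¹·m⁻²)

|E| = 0 N/C

By cylindrical symmetry E is radial; use a coaxial Gaussian cylinder of radius 40.6 mm and length L (r < 75.6 mm, inside the shell).
All the surface charge lies outside this cylinder: Q_enc = 0, hence E = 0.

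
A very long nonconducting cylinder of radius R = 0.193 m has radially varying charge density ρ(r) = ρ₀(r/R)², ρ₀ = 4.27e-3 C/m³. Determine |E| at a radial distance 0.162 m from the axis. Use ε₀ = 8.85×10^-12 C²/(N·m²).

1.38e7 N/C

Take a coaxial cylindrical Gaussian surface of radius r = 0.162 m and length L (r < R).
λ_enc = ∫₀^r ρ(r')·2πr' dr' = (2πρ₀/R²)·r^4/4 = 1.24e-4 C/m.
By Gauss's law (flux through the curved wall only), E·2πrL = λ_enc L/ε₀.
E = |λ_enc|/(2πε₀r) = (1.24×10^-4)/(2π·8.85×10^-12·0.162) = 1.38e7 N/C.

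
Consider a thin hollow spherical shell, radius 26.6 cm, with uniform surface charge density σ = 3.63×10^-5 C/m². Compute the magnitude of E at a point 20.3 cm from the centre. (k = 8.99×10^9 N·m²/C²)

E = 0 (no enclosed charge)

Take a concentric spherical Gaussian surface of radius r = 20.3 cm (inside the shell, r < 26.6 cm).
No charge lies within this surface, so Q_enc = 0 and Gauss's law gives E·4πr² = 0 ⇒ E = 0.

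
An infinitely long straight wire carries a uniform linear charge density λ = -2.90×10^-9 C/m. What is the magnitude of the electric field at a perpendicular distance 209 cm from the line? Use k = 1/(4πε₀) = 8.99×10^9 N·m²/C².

Choose a coaxial cylinder of radius r = 209 cm (arbitrary length L) as the Gaussian surface.
Q_enc = λL, so λ_enc = -2.90e-9 C/m.
By Gauss's law (flux through the curved wall only), E·2πrL = λ_enc L/ε₀.
E = 2k|λ_enc|/r = 2(8.99×10^9)(2.90×10^-9)/(2.09) = 24.9 N/C.

E ≈ 24.9 N/C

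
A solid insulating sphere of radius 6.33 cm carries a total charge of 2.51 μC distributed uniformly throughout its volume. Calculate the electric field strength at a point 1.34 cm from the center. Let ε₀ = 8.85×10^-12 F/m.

|E| = 1.19×10^6 N/C

Symmetry ⇒ E = E(r) r̂. Gaussian sphere of radius r = 1.34 cm (r < R).
Only the charge within r is enclosed: Q_enc = Q·(r/R)³ = (2.51 μC)·(1.34 cm/6.33 cm)³ = 2.381×10^-8 C.
Applying ∮E·dA = Q_enc/ε₀ with Φ = E(4πr²):
E = |Q_enc|/(4πε₀r²) = (2.381e-8)/(4π·8.85×10^-12·(0.0134)²) = 1.19×10^6 N/C.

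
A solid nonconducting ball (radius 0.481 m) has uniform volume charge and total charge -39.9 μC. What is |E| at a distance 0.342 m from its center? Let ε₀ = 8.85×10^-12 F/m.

By spherical symmetry E is radial; choose a Gaussian sphere of radius r = 0.342 m (r < R).
For a uniform sphere the enclosed fraction is (r/R)³, so Q_enc = (-39.9 μC)(0.342/0.481)³ = -1.434×10^-5 C.
By Gauss's law, ∮E·dA = E·4πr² = Q_enc/ε₀.
E = |Q_enc|/(4πε₀r²) = (1.434×10^-5)/(4π·8.85×10^-12·(0.342)²) = 1.10×10^6 N/C.

E ≈ 1.10×10^6 N/C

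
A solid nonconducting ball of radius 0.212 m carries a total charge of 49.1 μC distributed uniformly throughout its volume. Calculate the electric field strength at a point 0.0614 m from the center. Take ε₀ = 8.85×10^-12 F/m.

|E| ≈ 2.85×10^6 V/m

Take a concentric spherical Gaussian surface of radius r = 0.0614 m (r < R).
For a uniform sphere the enclosed fraction is (r/R)³, so Q_enc = (49.1 μC)(0.0614/0.212)³ = 1.193e-6 C.
Applying ∮E·dA = Q_enc/ε₀ with Φ = E(4πr²):
E = |Q_enc|/(4πε₀r²) = (1.193×10^-6)/(4π·8.85×10^-12·(0.0614)²) = 2.85×10^6 N/C.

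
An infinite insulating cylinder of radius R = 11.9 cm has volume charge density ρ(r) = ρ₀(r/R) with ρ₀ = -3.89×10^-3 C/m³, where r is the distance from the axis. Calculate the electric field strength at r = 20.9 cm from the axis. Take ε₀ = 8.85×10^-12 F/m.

Choose a coaxial cylinder of radius r = 20.9 cm (arbitrary length L) as the Gaussian surface (r > R, full charge per length enclosed).
λ_enc = 2π ∫₀^R ρ₀(r'/R)^1 r' dr' = 2πρ₀R²/3 = -1.154×10^-4 C/m.
Since E is radial and uniform over the curved surface, Φ = E·2πrL = Q_enc/ε₀ = λ_enc L/ε₀.
E = |λ_enc|/(2πε₀r) = (1.154×10^-4)/(2π·8.85×10^-12·0.209) = 9.93×10^6 N/C.

E ≈ 9.93×10^6 N/C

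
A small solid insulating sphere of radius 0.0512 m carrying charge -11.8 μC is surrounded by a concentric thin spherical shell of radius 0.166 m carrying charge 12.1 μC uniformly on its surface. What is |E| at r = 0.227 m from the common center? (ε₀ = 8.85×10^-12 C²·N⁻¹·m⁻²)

By spherical symmetry E is radial; choose a Gaussian sphere of radius r = 0.227 m (r > 0.166 m, enclosing both).
Q_enc = (-11.8 μC) + (12.1 μC) = 3.00×10^-7 C.
Applying ∮E·dA = Q_enc/ε₀ with Φ = E(4πr²):
E = |Q_enc|/(4πε₀r²) = (3.00×10^-7)/(4π·8.85×10^-12·(0.227)²) = 5.23×10^4 N/C.

5.23×10^4 V/m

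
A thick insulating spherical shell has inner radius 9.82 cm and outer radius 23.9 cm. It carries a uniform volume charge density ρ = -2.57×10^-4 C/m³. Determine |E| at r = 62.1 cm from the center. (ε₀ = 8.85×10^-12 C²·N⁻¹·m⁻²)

|E| = 3.19×10^5 V/m

Take a concentric spherical Gaussian surface of radius r = 62.1 cm (r > 23.9 cm, enclosing the whole shell).
Q_enc = ρ·(4π/3)(b³ − a³) = (-2.57e-4)·(4π/3)·((0.239)³ − (0.0982)³) = -1.368e-5 C.
By Gauss's law, ∮E·dA = E·4πr² = Q_enc/ε₀.
E = |Q_enc|/(4πε₀r²) = (1.368×10^-5)/(4π·8.85×10^-12·(0.621)²) = 3.19×10^5 N/C.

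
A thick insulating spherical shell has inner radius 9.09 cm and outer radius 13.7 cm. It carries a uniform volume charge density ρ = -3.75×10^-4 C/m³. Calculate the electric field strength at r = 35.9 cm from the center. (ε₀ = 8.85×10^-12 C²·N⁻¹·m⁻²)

By spherical symmetry E is radial; choose a Gaussian sphere of radius r = 35.9 cm (r > 13.7 cm, enclosing the whole shell).
Q_enc = ρ·(4π/3)(b³ − a³) = (-3.75e-4)·(4π/3)·((0.137)³ − (0.0909)³) = -2.859×10^-6 C.
Since E is radial and uniform over the Gaussian sphere, Φ = E·4πr² = Q_enc/ε₀.
E = |Q_enc|/(4πε₀r²) = (2.859×10^-6)/(4π·8.85×10^-12·(0.359)²) = 1.99e5 N/C.

1.99×10^5 N/C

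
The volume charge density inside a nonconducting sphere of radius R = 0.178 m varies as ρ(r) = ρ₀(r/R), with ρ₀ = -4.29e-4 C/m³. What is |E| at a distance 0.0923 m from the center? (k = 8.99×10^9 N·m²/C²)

By spherical symmetry E is radial; choose a Gaussian sphere of radius r = 0.0923 m (r < R).
Integrate the density: Q_enc = 4π ∫₀^r ρ₀(r'/R)^1 r'² dr' = 4πρ₀ r^4/(4·R) = -5.495×10^-7 C.
Since E is radial and uniform over the Gaussian sphere, Φ = E·4πr² = Q_enc/ε₀.
E = k|Q_enc|/r² = (8.99×10^9)(5.495e-7)/(0.0923)² = 5.80×10^5 N/C.

E ≈ 5.80e5 V/m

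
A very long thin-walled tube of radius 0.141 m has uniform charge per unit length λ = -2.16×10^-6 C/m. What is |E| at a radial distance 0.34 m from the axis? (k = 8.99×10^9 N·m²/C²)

Coaxial Gaussian cylinder, radius r = 0.34 m, length L (r > 0.141 m).
The full line charge is enclosed: λ_enc = -2.16×10^-6 C/m.
Gauss's law: E·2πrL = λ_enc L/ε₀.
E = 2k|λ_enc|/r = 2(8.99×10^9)(2.16×10^-6)/(0.34) = 1.14e5 N/C.

1.14×10^5 V/m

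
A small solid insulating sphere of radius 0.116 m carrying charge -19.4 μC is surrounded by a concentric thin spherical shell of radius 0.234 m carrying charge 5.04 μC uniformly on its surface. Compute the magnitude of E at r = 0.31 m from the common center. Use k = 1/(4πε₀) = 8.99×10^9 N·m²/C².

E ≈ 1.34e6 N/C

Take a concentric spherical Gaussian surface of radius r = 0.31 m (r > 0.234 m, enclosing both).
Q_enc = (-19.4 μC) + (5.04 μC) = -1.436×10^-5 C.
Since E is radial and uniform over the Gaussian sphere, Φ = E·4πr² = Q_enc/ε₀.
E = k|Q_enc|/r² = (8.99×10^9)(1.436e-5)/(0.31)² = 1.34×10^6 N/C.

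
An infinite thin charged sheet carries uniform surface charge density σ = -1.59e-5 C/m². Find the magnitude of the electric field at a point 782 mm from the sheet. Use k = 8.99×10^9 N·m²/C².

E ≈ 8.98×10^5 N/C

By planar symmetry E is perpendicular to the sheet and uniform; use a Gaussian pillbox with flat faces of area A on each side of the sheet.
Only the two end caps contribute flux: Φ = 2EA. With Q_enc = σA, Gauss's law gives E = |σ|/(2ε₀).
E = 2πk|σ| = 2π(8.99×10^9)(1.59×10^-5) = 8.98e5 N/C.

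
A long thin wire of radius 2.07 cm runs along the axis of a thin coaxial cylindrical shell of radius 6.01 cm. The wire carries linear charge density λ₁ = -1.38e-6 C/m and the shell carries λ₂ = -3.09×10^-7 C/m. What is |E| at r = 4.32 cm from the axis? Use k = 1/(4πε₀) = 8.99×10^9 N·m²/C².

By cylindrical symmetry E is radial; use a coaxial Gaussian cylinder of radius 4.32 cm and length L (between the conductors, 2.07 cm < r < 6.01 cm).
Only the inner wire is enclosed; the outer shell contributes nothing inside itself. λ_enc = λ₁ = -1.38e-6 C/m.
By Gauss's law (flux through the curved wall only), E·2πrL = λ_enc L/ε₀.
E = 2k|λ_enc|/r = 2(8.99×10^9)(1.38×10^-6)/(0.0432) = 5.74e5 N/C.

E ≈ 5.74e5 N/C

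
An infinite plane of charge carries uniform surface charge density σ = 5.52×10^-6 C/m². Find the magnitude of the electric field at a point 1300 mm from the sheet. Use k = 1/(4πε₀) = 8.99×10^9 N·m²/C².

Choose a cylindrical pillbox piercing the sheet, end faces (area A) parallel to it.
Flux Φ = 2EA and Q_enc = σA, so 2EA = σA/ε₀ ⇒ E = |σ|/(2ε₀), independent of distance.
E = 2πk|σ| = 2π(8.99×10^9)(5.52×10^-6) = 3.12e5 N/C.

3.12×10^5 V/m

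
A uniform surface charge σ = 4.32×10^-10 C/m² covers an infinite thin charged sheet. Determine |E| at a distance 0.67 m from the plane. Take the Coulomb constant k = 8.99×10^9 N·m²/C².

E ≈ 24.4 V/m

By planar symmetry E is perpendicular to the sheet and uniform; use a Gaussian pillbox with flat faces of area A on each side of the sheet.
Flux Φ = 2EA and Q_enc = σA, so 2EA = σA/ε₀ ⇒ E = |σ|/(2ε₀), independent of distance.
E = 2πk|σ| = 2π(8.99×10^9)(4.32×10^-10) = 24.4 N/C.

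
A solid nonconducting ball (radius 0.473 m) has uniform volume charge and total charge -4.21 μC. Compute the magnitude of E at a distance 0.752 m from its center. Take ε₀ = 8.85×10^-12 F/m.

Use a concentric Gaussian sphere at r = 0.752 m (r > R, so the entire charge is enclosed).
Q_enc = -4.21 μC = -4.21e-6 C.
Since E is radial and uniform over the Gaussian sphere, Φ = E·4πr² = Q_enc/ε₀.
E = |Q_enc|/(4πε₀r²) = (4.21×10^-6)/(4π·8.85×10^-12·(0.752)²) = 6.69e4 N/C.

E ≈ 6.69×10^4 V/m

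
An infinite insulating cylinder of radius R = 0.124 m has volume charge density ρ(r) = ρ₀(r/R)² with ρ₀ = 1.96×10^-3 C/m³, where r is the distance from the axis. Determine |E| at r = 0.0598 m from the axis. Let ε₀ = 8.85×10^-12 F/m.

E = 7.70×10^5 N/C

Coaxial Gaussian cylinder, radius r = 0.0598 m, length L (r < R).
Integrating ρ over the cross-section to radius r: λ_enc = (2πρ₀/R²) ∫₀^r r'^3 dr' = 2πρ₀ r^4/(4·R²) = 2.561×10^-6 C/m.
Gauss's law: E·2πrL = λ_enc L/ε₀.
E = |λ_enc|/(2πε₀r) = (2.561×10^-6)/(2π·8.85×10^-12·0.0598) = 7.70×10^5 N/C.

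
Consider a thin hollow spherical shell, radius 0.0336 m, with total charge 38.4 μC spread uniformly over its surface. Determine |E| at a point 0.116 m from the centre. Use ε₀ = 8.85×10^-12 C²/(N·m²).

E ≈ 2.57×10^7 N/C

Take a concentric spherical Gaussian surface of radius r = 0.116 m (r > 0.0336 m).
The entire shell is enclosed: Q_enc = 3.84e-5 C.
By Gauss's law, ∮E·dA = E·4πr² = Q_enc/ε₀.
E = |Q_enc|/(4πε₀r²) = (3.84e-5)/(4π·8.85×10^-12·(0.116)²) = 2.57×10^7 N/C.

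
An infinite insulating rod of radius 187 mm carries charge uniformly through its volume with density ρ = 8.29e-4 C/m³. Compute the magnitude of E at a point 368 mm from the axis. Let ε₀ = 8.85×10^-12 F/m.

Coaxial Gaussian cylinder, radius r = 368 mm, length L (r > 187 mm, full cross-section enclosed).
λ_enc = ρ·πR² = (8.29e-4)π(0.187)² = 9.107×10^-5 C/m.
Applying ∮E·dA = Q_enc/ε₀ with the end caps contributing no flux:
E = |λ_enc|/(2πε₀r) = (9.107×10^-5)/(2π·8.85×10^-12·0.368) = 4.45e6 N/C.

|E| ≈ 4.45e6 N/C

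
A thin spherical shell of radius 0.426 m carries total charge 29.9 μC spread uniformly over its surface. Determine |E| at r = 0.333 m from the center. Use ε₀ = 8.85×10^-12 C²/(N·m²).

E = 0 (no enclosed charge)

By spherical symmetry E is radial; choose a Gaussian sphere of radius r = 0.333 m (inside the shell, r < 0.426 m).
All the charge is outside the Gaussian surface: Q_enc = 0, hence E = 0 everywhere inside the shell.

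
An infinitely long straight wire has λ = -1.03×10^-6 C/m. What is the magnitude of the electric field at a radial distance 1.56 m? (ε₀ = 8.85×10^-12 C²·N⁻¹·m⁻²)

Coaxial Gaussian cylinder, radius r = 1.56 m, length L.
Q_enc = λL, so λ_enc = -1.03e-6 C/m.
By Gauss's law (flux through the curved wall only), E·2πrL = λ_enc L/ε₀.
E = |λ_enc|/(2πε₀r) = (1.03e-6)/(2π·8.85×10^-12·1.56) = 1.19×10^4 N/C.

E ≈ 1.19×10^4 N/C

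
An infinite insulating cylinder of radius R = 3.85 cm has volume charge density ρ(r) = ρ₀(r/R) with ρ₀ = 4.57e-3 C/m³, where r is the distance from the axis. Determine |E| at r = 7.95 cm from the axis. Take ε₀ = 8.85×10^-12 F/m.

E ≈ 3.21e6 N/C

Choose a coaxial cylinder of radius r = 7.95 cm (arbitrary length L) as the Gaussian surface (r > R, full charge per length enclosed).
λ_enc = 2π ∫₀^R ρ₀(r'/R)^1 r' dr' = 2πρ₀R²/3 = 1.419e-5 C/m.
Since E is radial and uniform over the curved surface, Φ = E·2πrL = Q_enc/ε₀ = λ_enc L/ε₀.
E = |λ_enc|/(2πε₀r) = (1.419e-5)/(2π·8.85×10^-12·0.0795) = 3.21e6 N/C.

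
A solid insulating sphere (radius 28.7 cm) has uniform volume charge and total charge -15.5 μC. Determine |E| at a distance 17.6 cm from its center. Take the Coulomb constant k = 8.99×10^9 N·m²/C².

Symmetry ⇒ E = E(r) r̂. Gaussian sphere of radius r = 17.6 cm (r < R).
For a uniform sphere the enclosed fraction is (r/R)³, so Q_enc = (-15.5 μC)(0.176/0.287)³ = -3.575×10^-6 C.
Gauss's law: E·4πr² = Q_enc/ε₀.
E = k|Q_enc|/r² = (8.99×10^9)(3.575×10^-6)/(0.176)² = 1.04×10^6 N/C.

E = 1.04×10^6 N/C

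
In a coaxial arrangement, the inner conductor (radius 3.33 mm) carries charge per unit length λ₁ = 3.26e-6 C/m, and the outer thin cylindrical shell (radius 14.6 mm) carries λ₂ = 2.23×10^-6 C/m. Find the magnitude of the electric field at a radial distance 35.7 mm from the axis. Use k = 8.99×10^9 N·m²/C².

Choose a coaxial cylinder of radius r = 35.7 mm (arbitrary length L) as the Gaussian surface (r > 14.6 mm, enclosing both).
λ_enc = λ₁ + λ₂ = (3.26×10^-6) + (2.23×10^-6) = 5.49×10^-6 C/m.
Since E is radial and uniform over the curved surface, Φ = E·2πrL = Q_enc/ε₀ = λ_enc L/ε₀.
E = 2k|λ_enc|/r = 2(8.99×10^9)(5.49e-6)/(0.0357) = 2.76×10^6 N/C.

E = 2.76×10^6 V/m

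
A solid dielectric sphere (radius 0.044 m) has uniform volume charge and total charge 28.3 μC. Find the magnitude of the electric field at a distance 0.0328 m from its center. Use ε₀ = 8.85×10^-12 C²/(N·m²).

|E| = 9.80×10^7 N/C

Use a concentric Gaussian sphere at r = 0.0328 m (r < R).
For a uniform sphere the enclosed fraction is (r/R)³, so Q_enc = (28.3 μC)(0.0328/0.044)³ = 1.172×10^-5 C.
Gauss's law: E·4πr² = Q_enc/ε₀.
E = |Q_enc|/(4πε₀r²) = (1.172e-5)/(4π·8.85×10^-12·(0.0328)²) = 9.80×10^7 N/C.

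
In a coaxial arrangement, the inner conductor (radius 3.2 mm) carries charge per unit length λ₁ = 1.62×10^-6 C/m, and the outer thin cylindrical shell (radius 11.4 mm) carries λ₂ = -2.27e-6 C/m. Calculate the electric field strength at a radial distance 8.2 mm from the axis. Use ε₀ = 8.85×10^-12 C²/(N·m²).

|E| ≈ 3.55e6 N/C

Coaxial Gaussian cylinder, radius r = 8.2 mm, length L (between the conductors, 3.2 mm < r < 11.4 mm).
The shell at 11.4 mm lies outside the Gaussian surface, so λ_enc = λ₁ = 1.62e-6 C/m.
Since E is radial and uniform over the curved surface, Φ = E·2πrL = Q_enc/ε₀ = λ_enc L/ε₀.
E = |λ_enc|/(2πε₀r) = (1.62e-6)/(2π·8.85×10^-12·0.0082) = 3.55e6 N/C.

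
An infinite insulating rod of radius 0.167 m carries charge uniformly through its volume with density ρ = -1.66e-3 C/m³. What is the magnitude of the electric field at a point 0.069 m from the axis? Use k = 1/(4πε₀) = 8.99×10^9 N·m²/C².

|E| = 6.47e6 N/C

Take a coaxial cylindrical Gaussian surface of radius r = 0.069 m and length L (r < R).
Charge inside radius r per length L is ρ·πr²·L, so λ_enc = ρπr² = -2.483e-5 C/m.
Gauss's law: E·2πrL = λ_enc L/ε₀.
E = 2k|λ_enc|/r = 2(8.99×10^9)(2.483e-5)/(0.069) = 6.47e6 N/C.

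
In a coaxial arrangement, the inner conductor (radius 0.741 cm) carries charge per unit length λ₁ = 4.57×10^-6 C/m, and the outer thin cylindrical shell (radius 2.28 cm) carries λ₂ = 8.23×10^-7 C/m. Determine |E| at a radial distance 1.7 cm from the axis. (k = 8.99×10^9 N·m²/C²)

Choose a coaxial cylinder of radius r = 1.7 cm (arbitrary length L) as the Gaussian surface (between the conductors, 0.741 cm < r < 2.28 cm).
The shell at 2.28 cm lies outside the Gaussian surface, so λ_enc = λ₁ = 4.57×10^-6 C/m.
Since E is radial and uniform over the curved surface, Φ = E·2πrL = Q_enc/ε₀ = λ_enc L/ε₀.
E = 2k|λ_enc|/r = 2(8.99×10^9)(4.57e-6)/(0.017) = 4.83×10^6 N/C.

E = 4.83e6 V/m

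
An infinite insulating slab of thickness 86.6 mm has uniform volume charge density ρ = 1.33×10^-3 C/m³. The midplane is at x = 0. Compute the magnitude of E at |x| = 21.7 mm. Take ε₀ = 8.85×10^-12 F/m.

E ≈ 3.26e6 V/m

By symmetry E is perpendicular to the slab. A Gaussian pillbox from −21.7 mm to +21.7 mm (face area A) lies entirely within the slab.
Q_enc = ρ·(2x)·A and flux = 2EA, so 2EA = 2ρxA/ε₀ ⇒ E = |ρ|x/ε₀.
E = (1.33×10^-3)(0.0217)/(8.85×10^-12) = 3.26×10^6 N/C.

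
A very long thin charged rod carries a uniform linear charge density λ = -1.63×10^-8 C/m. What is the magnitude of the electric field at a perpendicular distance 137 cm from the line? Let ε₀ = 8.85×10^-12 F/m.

Take a coaxial cylindrical Gaussian surface of radius r = 137 cm and length L.
Q_enc = λL, so λ_enc = -1.63×10^-8 C/m.
Since E is radial and uniform over the curved surface, Φ = E·2πrL = Q_enc/ε₀ = λ_enc L/ε₀.
E = |λ_enc|/(2πε₀r) = (1.63×10^-8)/(2π·8.85×10^-12·1.37) = 214 N/C.

214 V/m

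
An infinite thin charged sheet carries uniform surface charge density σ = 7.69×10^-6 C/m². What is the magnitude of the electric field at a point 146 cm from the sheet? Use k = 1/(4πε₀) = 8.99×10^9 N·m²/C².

E ≈ 4.34×10^5 N/C

Choose a cylindrical pillbox piercing the sheet, end faces (area A) parallel to it.
Flux Φ = 2EA and Q_enc = σA, so 2EA = σA/ε₀ ⇒ E = |σ|/(2ε₀), independent of distance.
E = 2πk|σ| = 2π(8.99×10^9)(7.69×10^-6) = 4.34×10^5 N/C.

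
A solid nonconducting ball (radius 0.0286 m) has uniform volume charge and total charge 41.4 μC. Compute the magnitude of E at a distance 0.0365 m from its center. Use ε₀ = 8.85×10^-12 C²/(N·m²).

E = 2.79×10^8 N/C

By spherical symmetry E is radial; choose a Gaussian sphere of radius r = 0.0365 m (r > R, so the entire charge is enclosed).
Q_enc = 41.4 μC = 4.14e-5 C.
Applying ∮E·dA = Q_enc/ε₀ with Φ = E(4πr²):
E = |Q_enc|/(4πε₀r²) = (4.14e-5)/(4π·8.85×10^-12·(0.0365)²) = 2.79×10^8 N/C.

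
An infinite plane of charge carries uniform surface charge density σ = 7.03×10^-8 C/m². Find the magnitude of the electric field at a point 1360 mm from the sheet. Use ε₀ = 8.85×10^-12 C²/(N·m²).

By planar symmetry E is perpendicular to the sheet and uniform; use a Gaussian pillbox with flat faces of area A on each side of the sheet.
Only the two end caps contribute flux: Φ = 2EA. With Q_enc = σA, Gauss's law gives E = |σ|/(2ε₀).
E = |σ|/(2ε₀) = (7.03e-8)/(2·8.85×10^-12) = 3.97×10^3 N/C.

|E| ≈ 3.97×10^3 N/C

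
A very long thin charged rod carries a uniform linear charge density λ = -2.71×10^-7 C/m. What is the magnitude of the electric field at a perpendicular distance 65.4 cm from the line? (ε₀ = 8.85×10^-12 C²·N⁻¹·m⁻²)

Choose a coaxial cylinder of radius r = 65.4 cm (arbitrary length L) as the Gaussian surface.
Q_enc = λL, so λ_enc = -2.71×10^-7 C/m.
Since E is radial and uniform over the curved surface, Φ = E·2πrL = Q_enc/ε₀ = λ_enc L/ε₀.
E = |λ_enc|/(2πε₀r) = (2.71×10^-7)/(2π·8.85×10^-12·0.654) = 7.45×10^3 N/C.

7.45×10^3 N/C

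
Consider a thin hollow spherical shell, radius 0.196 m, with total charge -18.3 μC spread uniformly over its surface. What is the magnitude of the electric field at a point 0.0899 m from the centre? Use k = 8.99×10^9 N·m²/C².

E = 0 (no enclosed charge)

Use a concentric Gaussian sphere at r = 0.0899 m (inside the shell, r < 0.196 m).
All the charge is outside the Gaussian surface: Q_enc = 0, hence E = 0 everywhere inside the shell.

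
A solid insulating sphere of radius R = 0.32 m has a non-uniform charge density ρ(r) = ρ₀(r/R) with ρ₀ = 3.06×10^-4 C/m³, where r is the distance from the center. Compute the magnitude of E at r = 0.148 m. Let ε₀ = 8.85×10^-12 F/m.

E ≈ 5.92e5 N/C

Take a concentric spherical Gaussian surface of radius r = 0.148 m (r < R).
Integrate the density: Q_enc = 4π ∫₀^r ρ₀(r'/R)^1 r'² dr' = 4πρ₀ r^4/(4·R) = 1.441×10^-6 C.
By Gauss's law, ∮E·dA = E·4πr² = Q_enc/ε₀.
E = |Q_enc|/(4πε₀r²) = (1.441×10^-6)/(4π·8.85×10^-12·(0.148)²) = 5.92×10^5 N/C.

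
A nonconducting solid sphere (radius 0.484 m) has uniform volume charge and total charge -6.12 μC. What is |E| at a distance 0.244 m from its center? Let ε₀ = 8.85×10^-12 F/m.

|E| = 1.18e5 N/C

Take a concentric spherical Gaussian surface of radius r = 0.244 m (r < R).
Only the charge within r is enclosed: Q_enc = Q·(r/R)³ = (-6.12 μC)·(0.244 m/0.484 m)³ = -7.841e-7 C.
Since E is radial and uniform over the Gaussian sphere, Φ = E·4πr² = Q_enc/ε₀.
E = |Q_enc|/(4πε₀r²) = (7.841×10^-7)/(4π·8.85×10^-12·(0.244)²) = 1.18×10^5 N/C.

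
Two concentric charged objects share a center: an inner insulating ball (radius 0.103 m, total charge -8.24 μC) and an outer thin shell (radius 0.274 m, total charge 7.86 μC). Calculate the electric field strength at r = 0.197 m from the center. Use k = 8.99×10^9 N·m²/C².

E = 1.91×10^6 N/C

Use a concentric Gaussian sphere at r = 0.197 m (between the bodies, 0.103 m < r < 0.274 m).
Only the inner charge is enclosed; the outer shell contributes nothing inside itself. Q_enc = -8.24 μC = -8.24×10^-6 C.
Since E is radial and uniform over the Gaussian sphere, Φ = E·4πr² = Q_enc/ε₀.
E = k|Q_enc|/r² = (8.99×10^9)(8.24e-6)/(0.197)² = 1.91×10^6 N/C.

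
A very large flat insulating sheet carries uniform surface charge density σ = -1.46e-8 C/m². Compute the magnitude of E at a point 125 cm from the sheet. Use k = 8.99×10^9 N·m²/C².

The symmetry is planar: E is normal to the sheet and the same magnitude on both sides. Take a pillbox straddling the sheet with end-cap area A.
Only the two end caps contribute flux: Φ = 2EA. With Q_enc = σA, Gauss's law gives E = |σ|/(2ε₀).
E = 2πk|σ| = 2π(8.99×10^9)(1.46×10^-8) = 825 N/C.

|E| ≈ 825 V/m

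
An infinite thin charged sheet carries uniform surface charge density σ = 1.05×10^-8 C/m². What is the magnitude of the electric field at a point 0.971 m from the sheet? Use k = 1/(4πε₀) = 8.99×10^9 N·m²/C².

|E| ≈ 593 V/m

The symmetry is planar: E is normal to the sheet and the same magnitude on both sides. Take a pillbox straddling the sheet with end-cap area A.
Flux Φ = 2EA and Q_enc = σA, so 2EA = σA/ε₀ ⇒ E = |σ|/(2ε₀), independent of distance.
E = 2πk|σ| = 2π(8.99×10^9)(1.05×10^-8) = 593 N/C.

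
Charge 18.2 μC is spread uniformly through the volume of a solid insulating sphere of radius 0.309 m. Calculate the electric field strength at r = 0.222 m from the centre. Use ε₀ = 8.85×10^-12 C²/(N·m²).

Symmetry ⇒ E = E(r) r̂. Gaussian sphere of radius r = 0.222 m (r < R).
For a uniform sphere the enclosed fraction is (r/R)³, so Q_enc = (18.2 μC)(0.222/0.309)³ = 6.749×10^-6 C.
Gauss's law: E·4πr² = Q_enc/ε₀.
E = |Q_enc|/(4πε₀r²) = (6.749e-6)/(4π·8.85×10^-12·(0.222)²) = 1.23e6 N/C.

E ≈ 1.23×10^6 N/C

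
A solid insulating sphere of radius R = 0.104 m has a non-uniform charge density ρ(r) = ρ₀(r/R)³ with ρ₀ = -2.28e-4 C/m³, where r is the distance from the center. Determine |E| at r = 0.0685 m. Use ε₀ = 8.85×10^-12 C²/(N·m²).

|E| = 8.40×10^4 N/C

Take a concentric spherical Gaussian surface of radius r = 0.0685 m (r < R).
Q_enc = ∫₀^r ρ(r')·4πr'² dr' = (4πρ₀/R³) ∫₀^r r'^5 dr' = 4πρ₀ r^6/(6·R³) = -4.386×10^-8 C.
Applying ∮E·dA = Q_enc/ε₀ with Φ = E(4πr²):
E = |Q_enc|/(4πε₀r²) = (4.386e-8)/(4π·8.85×10^-12·(0.0685)²) = 8.40×10^4 N/C.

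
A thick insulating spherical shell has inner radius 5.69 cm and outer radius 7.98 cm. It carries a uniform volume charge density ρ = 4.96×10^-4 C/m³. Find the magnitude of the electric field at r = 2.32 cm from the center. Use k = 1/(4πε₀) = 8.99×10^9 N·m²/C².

E = 0

Use a concentric Gaussian sphere at r = 2.32 cm (r < 5.69 cm, inside the empty cavity).
No charge is enclosed, so by Gauss's law E·4πr² = 0 ⇒ E = 0.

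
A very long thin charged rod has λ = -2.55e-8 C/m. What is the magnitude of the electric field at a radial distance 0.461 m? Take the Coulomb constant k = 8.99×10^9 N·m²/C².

Choose a coaxial cylinder of radius r = 0.461 m (arbitrary length L) as the Gaussian surface.
Q_enc = λL, so λ_enc = -2.55e-8 C/m.
By Gauss's law (flux through the curved wall only), E·2πrL = λ_enc L/ε₀.
E = 2k|λ_enc|/r = 2(8.99×10^9)(2.55e-8)/(0.461) = 995 N/C.

E ≈ 995 N/C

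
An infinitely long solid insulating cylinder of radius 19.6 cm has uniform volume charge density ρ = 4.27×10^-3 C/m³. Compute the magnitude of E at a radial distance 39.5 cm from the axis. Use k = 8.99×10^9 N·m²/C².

Coaxial Gaussian cylinder, radius r = 39.5 cm, length L (r > 19.6 cm, full cross-section enclosed).
λ_enc = ρ·πR² = (4.27×10^-3)π(0.196)² = 5.153×10^-4 C/m.
Applying ∮E·dA = Q_enc/ε₀ with the end caps contributing no flux:
E = 2k|λ_enc|/r = 2(8.99×10^9)(5.153e-4)/(0.395) = 2.35e7 N/C.

E ≈ 2.35×10^7 N/C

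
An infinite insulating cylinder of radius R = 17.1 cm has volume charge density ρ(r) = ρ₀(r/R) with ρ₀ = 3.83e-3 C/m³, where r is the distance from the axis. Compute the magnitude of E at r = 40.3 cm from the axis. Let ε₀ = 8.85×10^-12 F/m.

Coaxial Gaussian cylinder, radius r = 40.3 cm, length L (r > R, full charge per length enclosed).
λ_enc = 2π ∫₀^R ρ₀(r'/R)^1 r' dr' = 2πρ₀R²/3 = 2.346×10^-4 C/m.
Since E is radial and uniform over the curved surface, Φ = E·2πrL = Q_enc/ε₀ = λ_enc L/ε₀.
E = |λ_enc|/(2πε₀r) = (2.346×10^-4)/(2π·8.85×10^-12·0.403) = 1.05e7 N/C.

|E| ≈ 1.05e7 V/m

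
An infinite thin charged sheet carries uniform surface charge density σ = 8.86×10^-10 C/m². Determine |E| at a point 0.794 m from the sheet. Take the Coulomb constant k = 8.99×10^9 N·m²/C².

The symmetry is planar: E is normal to the sheet and the same magnitude on both sides. Take a pillbox straddling the sheet with end-cap area A.
Flux Φ = 2EA and Q_enc = σA, so 2EA = σA/ε₀ ⇒ E = |σ|/(2ε₀), independent of distance.
E = 2πk|σ| = 2π(8.99×10^9)(8.86×10^-10) = 50 N/C.

E = 50 V/m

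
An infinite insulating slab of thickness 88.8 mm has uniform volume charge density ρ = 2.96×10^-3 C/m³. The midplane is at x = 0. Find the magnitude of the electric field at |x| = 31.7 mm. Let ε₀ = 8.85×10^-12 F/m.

E ≈ 1.06×10^7 N/C

By symmetry E is perpendicular to the slab. A Gaussian pillbox from −31.7 mm to +31.7 mm (face area A) lies entirely within the slab.
Q_enc = ρ·(2x)·A and flux = 2EA, so 2EA = 2ρxA/ε₀ ⇒ E = |ρ|x/ε₀.
E = (2.96e-3)(0.0317)/(8.85×10^-12) = 1.06e7 N/C.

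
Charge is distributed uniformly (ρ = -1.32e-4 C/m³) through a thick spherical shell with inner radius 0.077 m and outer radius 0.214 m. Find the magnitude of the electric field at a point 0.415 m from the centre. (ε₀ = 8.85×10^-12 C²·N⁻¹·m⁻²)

E = 2.70×10^5 N/C

By spherical symmetry E is radial; choose a Gaussian sphere of radius r = 0.415 m (r > 0.214 m, enclosing the whole shell).
Q_enc = ρ·(4π/3)(b³ − a³) = (-1.32e-4)·(4π/3)·((0.214)³ − (0.077)³) = -5.166×10^-6 C.
Gauss's law: E·4πr² = Q_enc/ε₀.
E = |Q_enc|/(4πε₀r²) = (5.166×10^-6)/(4π·8.85×10^-12·(0.415)²) = 2.70×10^5 N/C.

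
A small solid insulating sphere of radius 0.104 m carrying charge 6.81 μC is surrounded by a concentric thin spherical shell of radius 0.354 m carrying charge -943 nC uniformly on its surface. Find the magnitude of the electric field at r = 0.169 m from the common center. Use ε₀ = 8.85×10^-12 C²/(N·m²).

E ≈ 2.14e6 N/C

By spherical symmetry E is radial; choose a Gaussian sphere of radius r = 0.169 m (between the bodies, 0.104 m < r < 0.354 m).
Only the inner charge is enclosed; the outer shell contributes nothing inside itself. Q_enc = 6.81 μC = 6.81×10^-6 C.
By Gauss's law, ∮E·dA = E·4πr² = Q_enc/ε₀.
E = |Q_enc|/(4πε₀r²) = (6.81×10^-6)/(4π·8.85×10^-12·(0.169)²) = 2.14×10^6 N/C.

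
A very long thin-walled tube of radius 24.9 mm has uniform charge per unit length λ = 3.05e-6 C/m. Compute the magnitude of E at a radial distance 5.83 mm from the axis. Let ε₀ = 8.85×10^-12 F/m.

Choose a coaxial cylinder of radius r = 5.83 mm (arbitrary length L) as the Gaussian surface (r < 24.9 mm, inside the shell).
All the surface charge lies outside this cylinder: Q_enc = 0, hence E = 0.

E = 0 (no enclosed charge)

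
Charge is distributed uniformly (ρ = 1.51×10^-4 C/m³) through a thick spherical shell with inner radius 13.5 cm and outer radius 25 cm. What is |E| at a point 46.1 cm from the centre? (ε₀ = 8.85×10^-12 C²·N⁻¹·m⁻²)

3.52×10^5 N/C

Use a concentric Gaussian sphere at r = 46.1 cm (r > 25 cm, enclosing the whole shell).
Q_enc = ρ·(4π/3)(b³ − a³) = (1.51e-4)·(4π/3)·((0.25)³ − (0.135)³) = 8.327×10^-6 C.
Since E is radial and uniform over the Gaussian sphere, Φ = E·4πr² = Q_enc/ε₀.
E = |Q_enc|/(4πε₀r²) = (8.327e-6)/(4π·8.85×10^-12·(0.461)²) = 3.52×10^5 N/C.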